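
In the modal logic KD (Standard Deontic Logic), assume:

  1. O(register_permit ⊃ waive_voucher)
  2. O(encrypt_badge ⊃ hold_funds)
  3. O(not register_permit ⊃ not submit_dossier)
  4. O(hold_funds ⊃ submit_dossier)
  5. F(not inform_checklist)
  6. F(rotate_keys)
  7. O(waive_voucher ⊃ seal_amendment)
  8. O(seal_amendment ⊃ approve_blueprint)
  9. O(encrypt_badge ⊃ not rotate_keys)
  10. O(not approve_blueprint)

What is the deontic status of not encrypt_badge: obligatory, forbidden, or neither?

Obligatory

Premise 10 states O(not approve_blueprint) outright.
Premise 8 is O(seal_amendment ⊃ approve_blueprint); contrapositively O(not approve_blueprint ⊃ not seal_amendment). Since O(not approve_blueprint) holds, K gives O(not seal_amendment).
Premise 7 is O(waive_voucher ⊃ seal_amendment); contrapositively O(not seal_amendment ⊃ not waive_voucher). Since O(not seal_amendment) holds, K gives O(not waive_voucher).
The contrapositive of premise 1 (O(register_permit ⊃ waive_voucher)) is O(not waive_voucher ⊃ not register_permit), and O(not waive_voucher) is already established, so O(not register_permit).
From O(not register_permit) and premise 3, O(not register_permit ⊃ not submit_dossier), we obtain O(not submit_dossier).
The contrapositive of premise 4 (O(hold_funds ⊃ submit_dossier)) is O(not submit_dossier ⊃ not hold_funds), and O(not submit_dossier) is already established, so O(not hold_funds).
The contrapositive of premise 2 (O(encrypt_badge ⊃ hold_funds)) is O(not hold_funds ⊃ not encrypt_badge), and O(not hold_funds) is already established, so O(not encrypt_badge).
Premises 5, 6, 9 do not contribute to this derivation.
Hence not encrypt_badge is obligatory.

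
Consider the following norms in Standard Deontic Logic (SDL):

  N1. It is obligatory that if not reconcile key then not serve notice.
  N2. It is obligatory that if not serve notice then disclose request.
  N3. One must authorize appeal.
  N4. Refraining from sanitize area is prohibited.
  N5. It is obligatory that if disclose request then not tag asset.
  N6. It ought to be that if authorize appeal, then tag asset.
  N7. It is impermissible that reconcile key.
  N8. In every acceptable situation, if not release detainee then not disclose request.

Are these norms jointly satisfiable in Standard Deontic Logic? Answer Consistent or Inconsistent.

Premise 3 gives O(authorize_appeal).
Applying K to premise 6 (O(authorize_appeal → tag_asset)) and O(authorize_appeal) yields O(tag_asset).
Premise 5, O(disclose_request → ¬tag_asset), contraposes to O(tag_asset → ¬disclose_request); with O(tag_asset) we get O(¬disclose_request).
Premise 2, O(¬serve_notice → disclose_request), contraposes to O(¬disclose_request → serve_notice); with O(¬disclose_request) we get O(serve_notice).
Premise 1, O(¬reconcile_key → ¬serve_notice), contraposes to O(serve_notice → reconcile_key); with O(serve_notice) we get O(reconcile_key).
But premise 7, F(reconcile_key), means O(¬reconcile_key).
We now have both O(reconcile_key) and O(¬reconcile_key) — reconcile_key is simultaneously obligatory and forbidden, violating the D-axiom.

Inconsistent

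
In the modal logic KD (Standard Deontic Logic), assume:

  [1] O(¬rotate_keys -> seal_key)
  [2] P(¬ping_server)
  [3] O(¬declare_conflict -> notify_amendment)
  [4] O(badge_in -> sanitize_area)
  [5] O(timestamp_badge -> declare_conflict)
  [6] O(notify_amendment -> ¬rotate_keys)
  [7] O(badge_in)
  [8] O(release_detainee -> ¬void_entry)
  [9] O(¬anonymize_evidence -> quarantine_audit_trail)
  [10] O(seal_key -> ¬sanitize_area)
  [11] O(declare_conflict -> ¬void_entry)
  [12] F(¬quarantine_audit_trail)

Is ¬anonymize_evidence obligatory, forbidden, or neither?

Neither

Premise 9 is O(¬anonymize_evidence -> quarantine_audit_trail); even if O(quarantine_audit_trail) held, inferring O(¬anonymize_evidence) would be affirming the consequent — invalid.
No premise or chain of K-axiom applications forces O(¬anonymize_evidence), and none forces O(anonymize_evidence). So ¬anonymize_evidence is neither obligatory nor forbidden under these norms.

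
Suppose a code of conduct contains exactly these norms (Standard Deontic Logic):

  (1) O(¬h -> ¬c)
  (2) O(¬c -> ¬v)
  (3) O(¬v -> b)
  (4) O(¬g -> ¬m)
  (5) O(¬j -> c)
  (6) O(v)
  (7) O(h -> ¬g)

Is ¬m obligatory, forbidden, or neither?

Obligatory

Premise 6 gives O(v).
Premise 2, O(¬c -> ¬v), contraposes to O(v -> c); with O(v) we get O(c).
Premise 1, O(¬h -> ¬c), contraposes to O(c -> h); with O(c) we get O(h).
Applying K to premise 7 (O(h -> ¬g)) and O(h) yields O(¬g).
From O(¬g) and premise 4, O(¬g -> ¬m), we obtain O(¬m).
Premises 3, 5 do not contribute to this derivation.
Hence ¬m is obligatory.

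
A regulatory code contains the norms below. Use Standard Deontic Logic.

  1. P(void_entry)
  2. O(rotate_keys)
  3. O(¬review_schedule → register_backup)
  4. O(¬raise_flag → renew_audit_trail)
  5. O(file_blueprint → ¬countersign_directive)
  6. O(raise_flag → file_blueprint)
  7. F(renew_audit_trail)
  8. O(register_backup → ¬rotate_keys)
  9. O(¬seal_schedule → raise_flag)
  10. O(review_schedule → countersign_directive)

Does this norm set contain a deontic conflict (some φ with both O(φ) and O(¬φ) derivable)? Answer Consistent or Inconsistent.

Inconsistent

Premise 7, F(renew_audit_trail), is equivalent to O(¬renew_audit_trail).
Premise 4, O(¬raise_flag → renew_audit_trail), contraposes to O(¬renew_audit_trail → raise_flag); with O(¬renew_audit_trail) we get O(raise_flag).
Applying K to premise 6 (O(raise_flag → file_blueprint)) and O(raise_flag) yields O(file_blueprint).
Applying K to premise 5 (O(file_blueprint → ¬countersign_directive)) and O(file_blueprint) yields O(¬countersign_directive).
Premise 10 is O(review_schedule → countersign_directive); contrapositively O(¬countersign_directive → ¬review_schedule). Since O(¬countersign_directive) holds, K gives O(¬review_schedule).
Applying K to premise 3 (O(¬review_schedule → register_backup)) and O(¬review_schedule) yields O(register_backup).
Applying K to premise 8 (O(register_backup → ¬rotate_keys)) and O(register_backup) yields O(¬rotate_keys).
But premise 2 directly asserts O(rotate_keys).
We now have both O(¬rotate_keys) and O(rotate_keys) — rotate_keys is simultaneously obligatory and forbidden, violating the D-axiom.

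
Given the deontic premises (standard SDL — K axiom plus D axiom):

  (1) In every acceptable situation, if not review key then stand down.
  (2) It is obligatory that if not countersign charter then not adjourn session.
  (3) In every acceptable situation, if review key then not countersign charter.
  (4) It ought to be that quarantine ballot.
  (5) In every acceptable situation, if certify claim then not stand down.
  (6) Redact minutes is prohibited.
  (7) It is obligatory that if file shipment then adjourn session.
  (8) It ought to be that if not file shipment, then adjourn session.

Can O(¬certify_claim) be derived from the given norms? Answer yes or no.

Yes

Premises 8 and 7 are O(¬file_shipment → adjourn_session) and O(file_shipment → adjourn_session); every ideal world satisfies ¬file_shipment or file_shipment, so in either case adjourn_session holds — hence O(adjourn_session).
The contrapositive of premise 2 (O(¬countersign_charter → ¬adjourn_session)) is O(adjourn_session → countersign_charter), and O(adjourn_session) is already established, so O(countersign_charter).
The contrapositive of premise 3 (O(review_key → ¬countersign_charter)) is O(countersign_charter → ¬review_key), and O(countersign_charter) is already established, so O(¬review_key).
Applying K to premise 1 (O(¬review_key → stand_down)) and O(¬review_key) yields O(stand_down).
The contrapositive of premise 5 (O(certify_claim → ¬stand_down)) is O(stand_down → ¬certify_claim), and O(stand_down) is already established, so O(¬certify_claim).
Premises 4, 6 do not contribute to this derivation.
So O(¬certify_claim) follows.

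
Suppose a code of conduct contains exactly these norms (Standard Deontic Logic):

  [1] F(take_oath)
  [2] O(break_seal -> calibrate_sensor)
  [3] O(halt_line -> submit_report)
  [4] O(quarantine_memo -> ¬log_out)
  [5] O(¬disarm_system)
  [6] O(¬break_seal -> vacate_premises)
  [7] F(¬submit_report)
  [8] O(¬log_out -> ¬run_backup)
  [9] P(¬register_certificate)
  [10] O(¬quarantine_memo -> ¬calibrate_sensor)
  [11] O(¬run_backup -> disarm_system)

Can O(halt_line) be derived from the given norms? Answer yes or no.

Premise 3 is O(halt_line -> submit_report); even if O(submit_report) held, inferring O(halt_line) would be affirming the consequent — invalid.
No other premise forces O(halt_line). An ideal world satisfying every premise can still have halt_line false, so O(halt_line) is not derivable.

No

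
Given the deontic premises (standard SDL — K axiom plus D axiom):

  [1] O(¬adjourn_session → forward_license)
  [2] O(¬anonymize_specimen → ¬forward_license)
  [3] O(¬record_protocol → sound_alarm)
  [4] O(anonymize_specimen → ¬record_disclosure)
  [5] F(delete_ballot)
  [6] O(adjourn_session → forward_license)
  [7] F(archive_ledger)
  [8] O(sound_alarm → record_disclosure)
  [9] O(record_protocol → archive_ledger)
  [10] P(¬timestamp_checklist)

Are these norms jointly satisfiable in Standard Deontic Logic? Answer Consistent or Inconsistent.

Inconsistent

Premises 6 and 1 cover both cases: O(adjourn_session → forward_license) and O(¬adjourn_session → forward_license). Since adjourn_session ∨ ¬adjourn_session is a tautology, O(forward_license) follows.
Premise 2 is O(¬anonymize_specimen → ¬forward_license); contrapositively O(forward_license → anonymize_specimen). Since O(forward_license) holds, K gives O(anonymize_specimen).
From O(anonymize_specimen) and premise 4, O(anonymize_specimen → ¬record_disclosure), we obtain O(¬record_disclosure).
The contrapositive of premise 8 (O(sound_alarm → record_disclosure)) is O(¬record_disclosure → ¬sound_alarm), and O(¬record_disclosure) is already established, so O(¬sound_alarm).
Premise 3 is O(¬record_protocol → sound_alarm); contrapositively O(¬sound_alarm → record_protocol). Since O(¬sound_alarm) holds, K gives O(record_protocol).
Premise 9 is O(record_protocol → archive_ledger); since O(record_protocol), deontic closure gives O(archive_ledger).
However, F(archive_ledger) at premise 7 amounts to O(¬archive_ledger).
We now have both O(archive_ledger) and O(¬archive_ledger) — archive_ledger is simultaneously obligatory and forbidden, violating the D-axiom.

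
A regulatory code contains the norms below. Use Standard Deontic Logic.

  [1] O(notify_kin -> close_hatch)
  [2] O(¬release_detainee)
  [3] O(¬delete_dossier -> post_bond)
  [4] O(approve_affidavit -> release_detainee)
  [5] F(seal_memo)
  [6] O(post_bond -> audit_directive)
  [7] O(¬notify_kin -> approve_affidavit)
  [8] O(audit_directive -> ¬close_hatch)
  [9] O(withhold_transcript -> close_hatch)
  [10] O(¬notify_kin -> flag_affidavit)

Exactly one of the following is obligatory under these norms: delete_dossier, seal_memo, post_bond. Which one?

delete_dossier

Premise 2 gives O(¬release_detainee).
Premise 4, O(approve_affidavit -> release_detainee), contraposes to O(¬release_detainee -> ¬approve_affidavit); with O(¬release_detainee) we get O(¬approve_affidavit).
The contrapositive of premise 7 (O(¬notify_kin -> approve_affidavit)) is O(¬approve_affidavit -> notify_kin), and O(¬approve_affidavit) is already established, so O(notify_kin).
With premise 1, O(notify_kin -> close_hatch), the K-axiom yields O(close_hatch).
Premise 8 is O(audit_directive -> ¬close_hatch); contrapositively O(close_hatch -> ¬audit_directive). Since O(close_hatch) holds, K gives O(¬audit_directive).
Premise 6, O(post_bond -> audit_directive), contraposes to O(¬audit_directive -> ¬post_bond); with O(¬audit_directive) we get O(¬post_bond).
Premise 3 is O(¬delete_dossier -> post_bond); contrapositively O(¬post_bond -> delete_dossier). Since O(¬post_bond) holds, K gives O(delete_dossier).
So O(delete_dossier) holds — delete_dossier is obligatory. None of the other listed options is made obligatory by any chain of premises.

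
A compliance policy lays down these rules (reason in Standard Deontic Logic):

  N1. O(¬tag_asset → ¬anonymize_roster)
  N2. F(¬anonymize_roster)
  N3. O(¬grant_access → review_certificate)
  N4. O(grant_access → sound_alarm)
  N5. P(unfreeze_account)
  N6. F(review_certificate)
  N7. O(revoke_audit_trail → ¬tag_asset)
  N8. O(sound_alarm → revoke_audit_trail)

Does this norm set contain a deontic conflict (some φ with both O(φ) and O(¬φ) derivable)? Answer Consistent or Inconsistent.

Inconsistent

F(¬anonymize_roster) at premise 2 means O(anonymize_roster).
The contrapositive of premise 1 (O(¬tag_asset → ¬anonymize_roster)) is O(anonymize_roster → tag_asset), and O(anonymize_roster) is already established, so O(tag_asset).
Premise 7, O(revoke_audit_trail → ¬tag_asset), contraposes to O(tag_asset → ¬revoke_audit_trail); with O(tag_asset) we get O(¬revoke_audit_trail).
Premise 8 is O(sound_alarm → revoke_audit_trail); contrapositively O(¬revoke_audit_trail → ¬sound_alarm). Since O(¬revoke_audit_trail) holds, K gives O(¬sound_alarm).
Premise 4, O(grant_access → sound_alarm), contraposes to O(¬sound_alarm → ¬grant_access); with O(¬sound_alarm) we get O(¬grant_access).
Applying K to premise 3 (O(¬grant_access → review_certificate)) and O(¬grant_access) yields O(review_certificate).
Yet premise 6 is F(review_certificate), i.e. O(¬review_certificate).
We now have both O(review_certificate) and O(¬review_certificate) — review_certificate is simultaneously obligatory and forbidden, violating the D-axiom.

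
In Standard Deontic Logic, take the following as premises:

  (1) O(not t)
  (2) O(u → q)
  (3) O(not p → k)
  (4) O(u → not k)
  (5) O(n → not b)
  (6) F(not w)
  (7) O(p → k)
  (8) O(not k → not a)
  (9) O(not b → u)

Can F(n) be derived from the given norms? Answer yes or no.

Premises 7 and 3 cover both cases: O(p → k) and O(not p → k). Since p ∨ not p is a tautology, O(k) follows.
Premise 4, O(u → not k), contraposes to O(k → not u); with O(k) we get O(not u).
Premise 9 is O(not b → u); contrapositively O(not u → b). Since O(not u) holds, K gives O(b).
The contrapositive of premise 5 (O(n → not b)) is O(b → not n), and O(b) is already established, so O(not n).
Premises 1, 2, 6, 8 do not contribute to this derivation.
So O(not n) holds, i.e. F(n). The claim follows.

Yes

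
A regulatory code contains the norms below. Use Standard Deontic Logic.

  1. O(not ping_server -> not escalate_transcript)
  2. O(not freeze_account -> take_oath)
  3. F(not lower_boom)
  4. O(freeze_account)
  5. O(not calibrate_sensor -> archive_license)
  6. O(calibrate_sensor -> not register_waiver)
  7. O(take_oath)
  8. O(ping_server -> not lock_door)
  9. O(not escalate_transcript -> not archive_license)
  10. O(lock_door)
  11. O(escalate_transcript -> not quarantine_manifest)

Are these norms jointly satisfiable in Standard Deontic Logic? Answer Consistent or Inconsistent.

Premise 2 is O(not freeze_account -> take_oath); even if O(take_oath) held, inferring O(not freeze_account) would be affirming the consequent — invalid.
So O(not freeze_account) is not derivable, and the apparent clash with O(freeze_account) does not arise.
A world satisfying every obligation exists (e.g. archive_license=false, calibrate_sensor=true, escalate_transcript=false, freeze_account=true, lock_door=true, lower_boom=true, ping_server=false, quarantine_manifest=false, register_waiver=false, take_oath=true); no atom is both obligatory and forbidden, so the set is consistent.

Consistent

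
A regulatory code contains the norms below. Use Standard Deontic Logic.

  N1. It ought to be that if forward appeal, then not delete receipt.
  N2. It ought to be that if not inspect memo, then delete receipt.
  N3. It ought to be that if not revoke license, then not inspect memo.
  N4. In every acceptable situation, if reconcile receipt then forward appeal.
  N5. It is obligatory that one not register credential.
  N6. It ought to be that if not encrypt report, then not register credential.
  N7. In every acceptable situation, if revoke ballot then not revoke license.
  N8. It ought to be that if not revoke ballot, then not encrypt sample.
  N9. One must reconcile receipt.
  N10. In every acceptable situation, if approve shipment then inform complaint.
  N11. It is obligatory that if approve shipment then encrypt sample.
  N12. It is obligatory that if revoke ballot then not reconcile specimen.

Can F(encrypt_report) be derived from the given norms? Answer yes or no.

No

Premise 6 is O(¬encrypt_report → ¬register_credential); even if O(¬register_credential) held, inferring O(¬encrypt_report) would be affirming the consequent — invalid.
No other premise forces O(¬encrypt_report). An ideal world satisfying every premise can still have encrypt_report true, so F(encrypt_report) is not derivable.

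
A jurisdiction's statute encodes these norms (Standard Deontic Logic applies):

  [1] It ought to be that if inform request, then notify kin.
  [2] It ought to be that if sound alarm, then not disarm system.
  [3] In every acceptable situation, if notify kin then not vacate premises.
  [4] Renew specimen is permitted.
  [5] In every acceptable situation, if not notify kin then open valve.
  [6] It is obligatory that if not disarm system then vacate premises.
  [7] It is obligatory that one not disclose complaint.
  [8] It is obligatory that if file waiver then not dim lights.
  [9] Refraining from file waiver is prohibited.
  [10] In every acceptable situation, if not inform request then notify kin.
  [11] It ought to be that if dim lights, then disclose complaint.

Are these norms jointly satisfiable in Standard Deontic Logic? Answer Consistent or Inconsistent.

Consistent

Premise 11 is O(dim_lights → disclose_complaint), but O(dim_lights) is not derivable from the premises, so it does not yield O(disclose_complaint).
So O(disclose_complaint) is not derivable, and the apparent clash with O(¬disclose_complaint) does not arise.
A world satisfying every obligation exists (e.g. dim_lights=false, disarm_system=true, disclose_complaint=false, file_waiver=true, inform_request=false, notify_kin=true, open_valve=false, renew_specimen=false, sound_alarm=false, vacate_premises=false); no atom is both obligatory and forbidden, so the set is consistent.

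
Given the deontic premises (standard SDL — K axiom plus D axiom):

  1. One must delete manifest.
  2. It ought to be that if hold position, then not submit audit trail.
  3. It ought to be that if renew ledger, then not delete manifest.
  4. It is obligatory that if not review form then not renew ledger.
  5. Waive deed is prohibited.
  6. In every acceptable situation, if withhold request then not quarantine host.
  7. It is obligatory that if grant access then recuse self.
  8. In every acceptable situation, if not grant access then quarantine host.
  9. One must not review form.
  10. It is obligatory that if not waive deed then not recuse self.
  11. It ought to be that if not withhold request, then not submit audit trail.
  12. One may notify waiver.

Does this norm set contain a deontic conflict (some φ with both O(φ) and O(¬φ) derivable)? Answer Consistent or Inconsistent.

Consistent

Premise 3 is O(renew_ledger → ¬delete_manifest), but O(renew_ledger) is not derivable from the premises, so it does not yield O(¬delete_manifest).
So O(¬delete_manifest) is not derivable, and the apparent clash with O(delete_manifest) does not arise.
A world satisfying every obligation exists (e.g. delete_manifest=true, grant_access=false, hold_position=false, notify_waiver=false, quarantine_host=true, recuse_self=false, renew_ledger=false, review_form=false, submit_audit_trail=false, waive_deed=false, withhold_request=false); no atom is both obligatory and forbidden, so the set is consistent.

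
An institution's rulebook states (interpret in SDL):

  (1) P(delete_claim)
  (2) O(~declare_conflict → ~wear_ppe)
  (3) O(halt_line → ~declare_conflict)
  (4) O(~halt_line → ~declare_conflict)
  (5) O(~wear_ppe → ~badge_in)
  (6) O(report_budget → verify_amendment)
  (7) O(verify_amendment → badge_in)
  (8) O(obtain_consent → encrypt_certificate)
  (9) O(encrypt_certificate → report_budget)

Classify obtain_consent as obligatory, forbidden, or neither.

Premises 3 and 4 are O(halt_line → ~declare_conflict) and O(~halt_line → ~declare_conflict); every ideal world satisfies halt_line or ~halt_line, so in either case ~declare_conflict holds — hence O(~declare_conflict).
Premise 2 is O(~declare_conflict → ~wear_ppe); since O(~declare_conflict), deontic closure gives O(~wear_ppe).
Applying K to premise 5 (O(~wear_ppe → ~badge_in)) and O(~wear_ppe) yields O(~badge_in).
Premise 7 is O(verify_amendment → badge_in); contrapositively O(~badge_in → ~verify_amendment). Since O(~badge_in) holds, K gives O(~verify_amendment).
The contrapositive of premise 6 (O(report_budget → verify_amendment)) is O(~verify_amendment → ~report_budget), and O(~verify_amendment) is already established, so O(~report_budget).
The contrapositive of premise 9 (O(encrypt_certificate → report_budget)) is O(~report_budget → ~encrypt_certificate), and O(~report_budget) is already established, so O(~encrypt_certificate).
Premise 8 is O(obtain_consent → encrypt_certificate); contrapositively O(~encrypt_certificate → ~obtain_consent). Since O(~encrypt_certificate) holds, K gives O(~obtain_consent).
Premise 1 does not contribute to this derivation.
Thus O(~obtain_consent), which is F(obtain_consent): obtain_consent is forbidden.

Forbidden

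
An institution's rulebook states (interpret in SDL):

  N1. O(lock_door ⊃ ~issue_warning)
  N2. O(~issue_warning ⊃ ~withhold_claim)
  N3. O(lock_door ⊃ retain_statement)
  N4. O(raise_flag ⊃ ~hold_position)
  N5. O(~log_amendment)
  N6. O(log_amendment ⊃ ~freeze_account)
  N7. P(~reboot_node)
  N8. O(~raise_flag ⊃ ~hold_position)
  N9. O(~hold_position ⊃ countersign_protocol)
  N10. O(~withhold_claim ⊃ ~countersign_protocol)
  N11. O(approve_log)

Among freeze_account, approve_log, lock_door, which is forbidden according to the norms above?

Premises 8 and 4 are O(~raise_flag ⊃ ~hold_position) and O(raise_flag ⊃ ~hold_position); every ideal world satisfies ~raise_flag or raise_flag, so in either case ~hold_position holds — hence O(~hold_position).
From O(~hold_position) and premise 9, O(~hold_position ⊃ countersign_protocol), we obtain O(countersign_protocol).
The contrapositive of premise 10 (O(~withhold_claim ⊃ ~countersign_protocol)) is O(countersign_protocol ⊃ withhold_claim), and O(countersign_protocol) is already established, so O(withhold_claim).
Premise 2 is O(~issue_warning ⊃ ~withhold_claim); contrapositively O(withhold_claim ⊃ issue_warning). Since O(withhold_claim) holds, K gives O(issue_warning).
Premise 1, O(lock_door ⊃ ~issue_warning), contraposes to O(issue_warning ⊃ ~lock_door); with O(issue_warning) we get O(~lock_door).
So O(~lock_door) holds, i.e. lock_door is forbidden. None of the other listed options is forbidden under the premises.

lock_door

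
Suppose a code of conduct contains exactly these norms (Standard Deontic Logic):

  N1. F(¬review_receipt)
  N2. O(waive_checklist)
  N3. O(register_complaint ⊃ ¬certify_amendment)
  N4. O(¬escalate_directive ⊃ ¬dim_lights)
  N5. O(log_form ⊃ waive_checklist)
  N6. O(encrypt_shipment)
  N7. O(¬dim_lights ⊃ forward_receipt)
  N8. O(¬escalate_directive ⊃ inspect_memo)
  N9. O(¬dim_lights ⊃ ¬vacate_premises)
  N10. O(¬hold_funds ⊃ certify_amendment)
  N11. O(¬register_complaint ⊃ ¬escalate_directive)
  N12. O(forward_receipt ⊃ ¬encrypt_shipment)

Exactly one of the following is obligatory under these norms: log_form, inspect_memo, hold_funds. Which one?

Premise 6 gives O(encrypt_shipment).
Premise 12, O(forward_receipt ⊃ ¬encrypt_shipment), contraposes to O(encrypt_shipment ⊃ ¬forward_receipt); with O(encrypt_shipment) we get O(¬forward_receipt).
Premise 7, O(¬dim_lights ⊃ forward_receipt), contraposes to O(¬forward_receipt ⊃ dim_lights); with O(¬forward_receipt) we get O(dim_lights).
Premise 4 is O(¬escalate_directive ⊃ ¬dim_lights); contrapositively O(dim_lights ⊃ escalate_directive). Since O(dim_lights) holds, K gives O(escalate_directive).
The contrapositive of premise 11 (O(¬register_complaint ⊃ ¬escalate_directive)) is O(escalate_directive ⊃ register_complaint), and O(escalate_directive) is already established, so O(register_complaint).
From O(register_complaint) and premise 3, O(register_complaint ⊃ ¬certify_amendment), we obtain O(¬certify_amendment).
The contrapositive of premise 10 (O(¬hold_funds ⊃ certify_amendment)) is O(¬certify_amendment ⊃ hold_funds), and O(¬certify_amendment) is already established, so O(hold_funds).
So O(hold_funds) holds — hold_funds is obligatory. None of the other listed options is made obligatory by any chain of premises.

hold_funds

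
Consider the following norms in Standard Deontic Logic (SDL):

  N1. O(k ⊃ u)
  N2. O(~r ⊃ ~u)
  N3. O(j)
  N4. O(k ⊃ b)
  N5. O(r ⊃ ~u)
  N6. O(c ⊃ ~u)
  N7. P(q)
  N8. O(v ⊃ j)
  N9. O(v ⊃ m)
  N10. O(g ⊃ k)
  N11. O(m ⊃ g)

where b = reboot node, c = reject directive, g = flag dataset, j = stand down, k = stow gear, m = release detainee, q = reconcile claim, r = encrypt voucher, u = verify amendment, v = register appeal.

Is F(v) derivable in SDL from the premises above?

Yes

Premises 5 and 2 cover both cases: O(r ⊃ ~u) and O(~r ⊃ ~u). Since r ∨ ~r is a tautology, O(~u) follows.
The contrapositive of premise 1 (O(k ⊃ u)) is O(~u ⊃ ~k), and O(~u) is already established, so O(~k).
The contrapositive of premise 10 (O(g ⊃ k)) is O(~k ⊃ ~g), and O(~k) is already established, so O(~g).
The contrapositive of premise 11 (O(m ⊃ g)) is O(~g ⊃ ~m), and O(~g) is already established, so O(~m).
Premise 9, O(v ⊃ m), contraposes to O(~m ⊃ ~v); with O(~m) we get O(~v).
Premises 3, 4, 6, 7, 8 do not contribute to this derivation.
So O(~v) holds, i.e. F(v). The claim follows.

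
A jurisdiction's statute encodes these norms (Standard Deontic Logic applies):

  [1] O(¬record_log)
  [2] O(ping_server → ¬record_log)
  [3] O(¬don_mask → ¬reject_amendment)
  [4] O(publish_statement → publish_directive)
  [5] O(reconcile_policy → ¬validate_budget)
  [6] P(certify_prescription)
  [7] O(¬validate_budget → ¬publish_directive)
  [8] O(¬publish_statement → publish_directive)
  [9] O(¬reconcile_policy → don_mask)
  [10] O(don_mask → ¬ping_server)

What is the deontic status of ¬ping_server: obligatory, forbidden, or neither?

Premises 4 and 8 cover both cases: O(publish_statement → publish_directive) and O(¬publish_statement → publish_directive). Since publish_statement ∨ ¬publish_statement is a tautology, O(publish_directive) follows.
Premise 7 is O(¬validate_budget → ¬publish_directive); contrapositively O(publish_directive → validate_budget). Since O(publish_directive) holds, K gives O(validate_budget).
Premise 5 is O(reconcile_policy → ¬validate_budget); contrapositively O(validate_budget → ¬reconcile_policy). Since O(validate_budget) holds, K gives O(¬reconcile_policy).
From O(¬reconcile_policy) and premise 9, O(¬reconcile_policy → don_mask), we obtain O(don_mask).
From O(don_mask) and premise 10, O(don_mask → ¬ping_server), we obtain O(¬ping_server).
Premises 1, 2, 3, 6 do not contribute to this derivation.
Hence ¬ping_server is obligatory.

Obligatory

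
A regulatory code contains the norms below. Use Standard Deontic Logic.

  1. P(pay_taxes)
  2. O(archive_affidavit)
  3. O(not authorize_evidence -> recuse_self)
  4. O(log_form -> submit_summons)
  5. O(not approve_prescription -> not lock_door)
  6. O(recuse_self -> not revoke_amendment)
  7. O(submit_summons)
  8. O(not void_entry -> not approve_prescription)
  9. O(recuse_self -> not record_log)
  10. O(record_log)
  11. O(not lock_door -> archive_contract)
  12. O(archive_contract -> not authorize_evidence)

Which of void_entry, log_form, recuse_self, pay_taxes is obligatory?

From premise 10 we have O(record_log).
The contrapositive of premise 9 (O(recuse_self -> not record_log)) is O(record_log -> not recuse_self), and O(record_log) is already established, so O(not recuse_self).
Premise 3, O(not authorize_evidence -> recuse_self), contraposes to O(not recuse_self -> authorize_evidence); with O(not recuse_self) we get O(authorize_evidence).
Premise 12 is O(archive_contract -> not authorize_evidence); contrapositively O(authorize_evidence -> not archive_contract). Since O(authorize_evidence) holds, K gives O(not archive_contract).
Premise 11, O(not lock_door -> archive_contract), contraposes to O(not archive_contract -> lock_door); with O(not archive_contract) we get O(lock_door).
The contrapositive of premise 5 (O(not approve_prescription -> not lock_door)) is O(lock_door -> approve_prescription), and O(lock_door) is already established, so O(approve_prescription).
Premise 8 is O(not void_entry -> not approve_prescription); contrapositively O(approve_prescription -> void_entry). Since O(approve_prescription) holds, K gives O(void_entry).
So O(void_entry) holds — void_entry is obligatory. None of the other listed options is made obligatory by any chain of premises.

void_entry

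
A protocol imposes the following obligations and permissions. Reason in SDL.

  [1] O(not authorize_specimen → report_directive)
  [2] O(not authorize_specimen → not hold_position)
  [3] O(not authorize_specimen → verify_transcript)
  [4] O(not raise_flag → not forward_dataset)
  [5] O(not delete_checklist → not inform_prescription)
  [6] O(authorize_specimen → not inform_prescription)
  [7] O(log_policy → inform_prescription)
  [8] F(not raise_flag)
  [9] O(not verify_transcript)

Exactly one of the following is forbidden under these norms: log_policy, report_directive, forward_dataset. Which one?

Premise 9 states O(not verify_transcript) outright.
The contrapositive of premise 3 (O(not authorize_specimen → verify_transcript)) is O(not verify_transcript → authorize_specimen), and O(not verify_transcript) is already established, so O(authorize_specimen).
With premise 6, O(authorize_specimen → not inform_prescription), the K-axiom yields O(not inform_prescription).
The contrapositive of premise 7 (O(log_policy → inform_prescription)) is O(not inform_prescription → not log_policy), and O(not inform_prescription) is already established, so O(not log_policy).
So O(not log_policy) holds, i.e. log_policy is forbidden. None of the other listed options is forbidden under the premises.

log_policy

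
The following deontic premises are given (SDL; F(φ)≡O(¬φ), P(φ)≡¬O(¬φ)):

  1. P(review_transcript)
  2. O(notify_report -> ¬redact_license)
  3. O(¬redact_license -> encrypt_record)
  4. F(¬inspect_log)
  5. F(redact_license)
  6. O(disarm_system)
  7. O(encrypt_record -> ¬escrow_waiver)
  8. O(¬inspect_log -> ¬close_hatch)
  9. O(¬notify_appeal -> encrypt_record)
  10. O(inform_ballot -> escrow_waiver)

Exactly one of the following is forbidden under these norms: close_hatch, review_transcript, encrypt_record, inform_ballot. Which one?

inform_ballot

Premise 5 is F(redact_license), i.e. O(¬redact_license).
Premise 3 is O(¬redact_license -> encrypt_record); since O(¬redact_license), deontic closure gives O(encrypt_record).
From O(encrypt_record) and premise 7, O(encrypt_record -> ¬escrow_waiver), we obtain O(¬escrow_waiver).
The contrapositive of premise 10 (O(inform_ballot -> escrow_waiver)) is O(¬escrow_waiver -> ¬inform_ballot), and O(¬escrow_waiver) is already established, so O(¬inform_ballot).
So O(¬inform_ballot) holds, i.e. inform_ballot is forbidden. None of the other listed options is forbidden under the premises.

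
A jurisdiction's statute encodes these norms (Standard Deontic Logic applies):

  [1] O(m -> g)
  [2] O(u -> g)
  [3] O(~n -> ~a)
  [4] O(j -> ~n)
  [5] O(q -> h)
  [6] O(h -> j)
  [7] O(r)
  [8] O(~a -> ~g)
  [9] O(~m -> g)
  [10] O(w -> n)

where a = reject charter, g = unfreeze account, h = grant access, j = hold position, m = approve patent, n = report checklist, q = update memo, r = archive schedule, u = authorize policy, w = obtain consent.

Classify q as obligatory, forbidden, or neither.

Forbidden

By case analysis on ~m: premise 9 gives O(~m -> g) and premise 1 gives O(m -> g), so O(g) either way.
Premise 8, O(~a -> ~g), contraposes to O(g -> a); with O(g) we get O(a).
The contrapositive of premise 3 (O(~n -> ~a)) is O(a -> n), and O(a) is already established, so O(n).
Premise 4, O(j -> ~n), contraposes to O(n -> ~j); with O(n) we get O(~j).
The contrapositive of premise 6 (O(h -> j)) is O(~j -> ~h), and O(~j) is already established, so O(~h).
The contrapositive of premise 5 (O(q -> h)) is O(~h -> ~q), and O(~h) is already established, so O(~q).
Premises 2, 7, 10 do not contribute to this derivation.
Thus O(~q), which is F(q): q is forbidden.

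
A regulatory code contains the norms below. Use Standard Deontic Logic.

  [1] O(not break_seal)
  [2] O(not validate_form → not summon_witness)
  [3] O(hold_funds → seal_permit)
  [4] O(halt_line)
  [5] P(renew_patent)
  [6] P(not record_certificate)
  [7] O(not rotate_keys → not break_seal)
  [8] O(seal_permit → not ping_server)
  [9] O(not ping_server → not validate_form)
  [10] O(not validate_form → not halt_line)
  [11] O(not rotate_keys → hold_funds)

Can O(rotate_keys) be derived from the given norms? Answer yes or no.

Yes

Premise 4 states O(halt_line) outright.
Premise 10 is O(not validate_form → not halt_line); contrapositively O(halt_line → validate_form). Since O(halt_line) holds, K gives O(validate_form).
The contrapositive of premise 9 (O(not ping_server → not validate_form)) is O(validate_form → ping_server), and O(validate_form) is already established, so O(ping_server).
Premise 8, O(seal_permit → not ping_server), contraposes to O(ping_server → not seal_permit); with O(ping_server) we get O(not seal_permit).
Premise 3, O(hold_funds → seal_permit), contraposes to O(not seal_permit → not hold_funds); with O(not seal_permit) we get O(not hold_funds).
The contrapositive of premise 11 (O(not rotate_keys → hold_funds)) is O(not hold_funds → rotate_keys), and O(not hold_funds) is already established, so O(rotate_keys).
Premises 1, 2, 5, 6, 7 do not contribute to this derivation.
So O(rotate_keys) follows.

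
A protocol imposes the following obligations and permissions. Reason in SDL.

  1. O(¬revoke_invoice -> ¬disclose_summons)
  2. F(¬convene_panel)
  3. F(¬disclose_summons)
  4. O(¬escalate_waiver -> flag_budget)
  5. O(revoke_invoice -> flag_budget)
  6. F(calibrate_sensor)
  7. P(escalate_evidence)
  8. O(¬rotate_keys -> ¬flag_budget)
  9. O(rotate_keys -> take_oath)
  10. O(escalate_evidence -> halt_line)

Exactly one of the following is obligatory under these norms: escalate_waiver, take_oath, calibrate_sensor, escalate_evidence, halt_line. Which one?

take_oath

F(¬disclose_summons) at premise 3 means O(disclose_summons).
Premise 1, O(¬revoke_invoice -> ¬disclose_summons), contraposes to O(disclose_summons -> revoke_invoice); with O(disclose_summons) we get O(revoke_invoice).
Premise 5 is O(revoke_invoice -> flag_budget); since O(revoke_invoice), deontic closure gives O(flag_budget).
Premise 8, O(¬rotate_keys -> ¬flag_budget), contraposes to O(flag_budget -> rotate_keys); with O(flag_budget) we get O(rotate_keys).
With premise 9, O(rotate_keys -> take_oath), the K-axiom yields O(take_oath).
So O(take_oath) holds — take_oath is obligatory. None of the other listed options is made obligatory by any chain of premises.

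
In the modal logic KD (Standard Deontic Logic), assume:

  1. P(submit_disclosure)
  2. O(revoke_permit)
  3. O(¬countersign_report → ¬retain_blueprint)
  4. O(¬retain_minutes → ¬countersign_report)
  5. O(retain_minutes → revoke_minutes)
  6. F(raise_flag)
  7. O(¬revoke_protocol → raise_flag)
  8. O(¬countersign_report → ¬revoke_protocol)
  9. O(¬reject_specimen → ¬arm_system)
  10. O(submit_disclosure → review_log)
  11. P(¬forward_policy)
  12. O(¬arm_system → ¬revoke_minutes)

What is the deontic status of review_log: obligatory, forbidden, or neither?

Neither

Premise 10 is O(submit_disclosure → review_log), but O(submit_disclosure) is not derivable from the premises (the permission P(submit_disclosure) asserts only ¬O(¬submit_disclosure), not O(submit_disclosure)), so it does not yield O(review_log).
No premise or chain of K-axiom applications forces O(review_log), and none forces O(¬review_log). So review_log is neither obligatory nor forbidden under these norms.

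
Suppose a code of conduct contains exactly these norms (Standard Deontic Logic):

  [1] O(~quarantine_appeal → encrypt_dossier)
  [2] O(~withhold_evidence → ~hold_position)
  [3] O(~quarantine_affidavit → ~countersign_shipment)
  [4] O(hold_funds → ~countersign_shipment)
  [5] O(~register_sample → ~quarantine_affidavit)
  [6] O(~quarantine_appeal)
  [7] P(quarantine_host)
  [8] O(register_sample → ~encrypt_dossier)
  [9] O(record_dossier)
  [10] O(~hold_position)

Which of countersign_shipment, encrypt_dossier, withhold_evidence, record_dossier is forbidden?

Premise 6 gives O(~quarantine_appeal).
With premise 1, O(~quarantine_appeal → encrypt_dossier), the K-axiom yields O(encrypt_dossier).
Premise 8, O(register_sample → ~encrypt_dossier), contraposes to O(encrypt_dossier → ~register_sample); with O(encrypt_dossier) we get O(~register_sample).
Applying K to premise 5 (O(~register_sample → ~quarantine_affidavit)) and O(~register_sample) yields O(~quarantine_affidavit).
Applying K to premise 3 (O(~quarantine_affidavit → ~countersign_shipment)) and O(~quarantine_affidavit) yields O(~countersign_shipment).
So O(~countersign_shipment) holds, i.e. countersign_shipment is forbidden. None of the other listed options is forbidden under the premises.

countersign_shipment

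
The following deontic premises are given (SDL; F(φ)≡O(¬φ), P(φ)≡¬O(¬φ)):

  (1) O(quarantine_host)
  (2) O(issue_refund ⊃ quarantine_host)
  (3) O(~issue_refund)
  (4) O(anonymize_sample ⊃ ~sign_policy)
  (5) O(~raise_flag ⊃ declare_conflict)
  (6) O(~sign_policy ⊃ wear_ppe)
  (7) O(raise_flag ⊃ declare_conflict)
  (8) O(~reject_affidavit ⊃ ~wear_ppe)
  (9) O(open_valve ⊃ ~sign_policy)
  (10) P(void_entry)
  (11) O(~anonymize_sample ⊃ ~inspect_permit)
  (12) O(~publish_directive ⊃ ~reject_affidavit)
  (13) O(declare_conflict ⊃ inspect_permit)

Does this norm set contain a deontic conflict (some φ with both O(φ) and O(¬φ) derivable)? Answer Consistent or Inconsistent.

Premise 2 is O(issue_refund ⊃ quarantine_host); even if O(quarantine_host) held, inferring O(issue_refund) would be affirming the consequent — invalid.
So O(issue_refund) is not derivable, and the apparent clash with O(~issue_refund) does not arise.
A world satisfying every obligation exists (e.g. anonymize_sample=true, declare_conflict=true, inspect_permit=true, issue_refund=false, open_valve=false, publish_directive=true, quarantine_host=true, raise_flag=false, reject_affidavit=true, sign_policy=false, void_entry=false, wear_ppe=true); no atom is both obligatory and forbidden, so the set is consistent.

Consistent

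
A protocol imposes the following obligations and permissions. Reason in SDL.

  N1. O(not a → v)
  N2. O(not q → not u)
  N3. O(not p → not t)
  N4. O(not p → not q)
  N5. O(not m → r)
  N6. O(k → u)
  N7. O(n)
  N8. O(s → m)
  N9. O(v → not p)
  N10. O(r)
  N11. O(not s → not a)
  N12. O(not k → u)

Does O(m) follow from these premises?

Yes

By case analysis on not k: premise 12 gives O(not k → u) and premise 6 gives O(k → u), so O(u) either way.
Premise 2 is O(not q → not u); contrapositively O(u → q). Since O(u) holds, K gives O(q).
The contrapositive of premise 4 (O(not p → not q)) is O(q → p), and O(q) is already established, so O(p).
Premise 9 is O(v → not p); contrapositively O(p → not v). Since O(p) holds, K gives O(not v).
Premise 1 is O(not a → v); contrapositively O(not v → a). Since O(not v) holds, K gives O(a).
The contrapositive of premise 11 (O(not s → not a)) is O(a → s), and O(a) is already established, so O(s).
Applying K to premise 8 (O(s → m)) and O(s) yields O(m).
Premises 3, 5, 7, 10 do not contribute to this derivation.
So O(m) follows.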